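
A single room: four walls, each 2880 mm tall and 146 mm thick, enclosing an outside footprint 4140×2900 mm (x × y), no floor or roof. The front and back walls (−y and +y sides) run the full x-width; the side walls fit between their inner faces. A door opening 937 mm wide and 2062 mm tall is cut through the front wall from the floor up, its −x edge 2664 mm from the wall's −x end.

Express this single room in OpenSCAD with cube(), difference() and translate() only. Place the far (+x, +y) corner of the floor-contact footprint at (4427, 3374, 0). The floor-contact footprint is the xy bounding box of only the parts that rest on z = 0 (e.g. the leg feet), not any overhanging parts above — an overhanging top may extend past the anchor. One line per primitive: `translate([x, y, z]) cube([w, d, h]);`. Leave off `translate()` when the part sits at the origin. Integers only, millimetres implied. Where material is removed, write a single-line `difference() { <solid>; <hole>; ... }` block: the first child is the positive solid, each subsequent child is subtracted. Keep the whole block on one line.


difference() { translate([287, 474, 0]) cube([4140, 146, 2880]); translate([2951, 474, 0]) cube([937, 146, 2062]); }
translate([287, 3228, 0]) cube([4140, 146, 2880]);
translate([287, 620, 0]) cube([146, 2608, 2880]);
translate([4281, 620, 0]) cube([146, 2608, 2880]);


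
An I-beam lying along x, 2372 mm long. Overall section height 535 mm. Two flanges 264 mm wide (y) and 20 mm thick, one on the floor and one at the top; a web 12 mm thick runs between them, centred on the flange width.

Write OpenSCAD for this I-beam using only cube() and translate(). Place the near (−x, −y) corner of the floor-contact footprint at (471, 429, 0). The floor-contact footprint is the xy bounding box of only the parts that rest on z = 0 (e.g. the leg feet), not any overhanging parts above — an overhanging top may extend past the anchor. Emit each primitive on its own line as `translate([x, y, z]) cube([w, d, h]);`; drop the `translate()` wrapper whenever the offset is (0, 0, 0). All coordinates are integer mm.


translate([471, 429, 0]) cube([2372, 264, 20]);
translate([471, 555, 20]) cube([2372, 12, 495]);
translate([471, 429, 515]) cube([2372, 264, 20]);


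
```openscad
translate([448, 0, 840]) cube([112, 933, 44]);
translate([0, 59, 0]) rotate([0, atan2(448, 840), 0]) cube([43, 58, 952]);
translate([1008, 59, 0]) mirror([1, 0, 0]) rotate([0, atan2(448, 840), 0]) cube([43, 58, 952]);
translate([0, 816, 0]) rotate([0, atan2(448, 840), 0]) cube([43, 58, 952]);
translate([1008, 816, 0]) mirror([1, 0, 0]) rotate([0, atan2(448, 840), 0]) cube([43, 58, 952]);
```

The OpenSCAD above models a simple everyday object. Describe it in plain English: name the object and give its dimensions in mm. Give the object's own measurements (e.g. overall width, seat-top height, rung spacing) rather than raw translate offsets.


A sawhorse. A 112×933×44 mm beam (x, y, z) sits on two A-frame leg pairs. Each pair is two raked legs of 43×58 mm section (58 mm along y) splaying symmetrically in x. Each leg rises 840 mm vertically over 448 mm of horizontal reach and is 952 mm long along its own axis. Every leg's outer bottom edge rests on the floor and its outer top edge meets a bottom edge of the beam — the left legs (tilting toward +x) meet the beam's −x bottom edge, the right legs (their mirror images, tilting toward −x) meet its +x bottom edge — so the leg tops tuck under the beam, the beam's underside is 840 mm above the floor, and the feet are 1008 mm apart outside-to-outside with the beam centred between them. The two leg pairs are set in 59 mm from either end of the beam.


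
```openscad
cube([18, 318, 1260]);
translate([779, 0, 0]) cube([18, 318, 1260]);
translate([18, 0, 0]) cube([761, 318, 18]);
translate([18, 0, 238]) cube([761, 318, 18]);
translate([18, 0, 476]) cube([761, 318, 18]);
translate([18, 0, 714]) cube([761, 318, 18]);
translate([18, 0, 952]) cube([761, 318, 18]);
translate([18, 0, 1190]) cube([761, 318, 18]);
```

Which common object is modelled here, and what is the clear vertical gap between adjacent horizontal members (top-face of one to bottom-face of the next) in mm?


A bookshelf. The clear shelf gap is 220 mm.

Two tall side panels with 6 horizontal boards between them — a bookshelf. The first two shelf undersides are at z = 0 and z = 238; with shelf thickness 18, the clear gap is 238 − 0 − 18 = 220 mm.


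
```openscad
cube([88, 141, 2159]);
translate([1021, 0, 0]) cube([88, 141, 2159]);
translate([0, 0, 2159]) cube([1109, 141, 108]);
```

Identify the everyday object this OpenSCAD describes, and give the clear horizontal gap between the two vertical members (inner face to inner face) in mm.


A door frame. The clear opening width is 933 mm.

Two 2159 mm tall posts with a header on top — a door frame. The left jamb is 88 mm wide at x = 0; the right jamb starts at x = 1021. The clear opening is 1021 − 88 = 933 mm.


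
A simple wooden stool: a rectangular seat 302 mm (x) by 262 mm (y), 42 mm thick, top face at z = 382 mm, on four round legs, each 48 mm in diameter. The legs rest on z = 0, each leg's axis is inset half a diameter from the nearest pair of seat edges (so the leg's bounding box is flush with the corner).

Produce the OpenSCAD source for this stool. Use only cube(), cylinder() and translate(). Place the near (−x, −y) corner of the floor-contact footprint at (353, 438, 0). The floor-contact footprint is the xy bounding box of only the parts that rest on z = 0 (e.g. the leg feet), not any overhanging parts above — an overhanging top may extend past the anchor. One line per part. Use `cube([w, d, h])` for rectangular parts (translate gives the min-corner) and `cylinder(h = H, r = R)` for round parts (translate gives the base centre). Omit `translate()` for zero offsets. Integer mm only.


translate([353, 438, 340]) cube([302, 262, 42]);
translate([377, 462, 0]) cylinder(h = 340, r = 24);
translate([631, 462, 0]) cylinder(h = 340, r = 24);
translate([377, 676, 0]) cylinder(h = 340, r = 24);
translate([631, 676, 0]) cylinder(h = 340, r = 24);


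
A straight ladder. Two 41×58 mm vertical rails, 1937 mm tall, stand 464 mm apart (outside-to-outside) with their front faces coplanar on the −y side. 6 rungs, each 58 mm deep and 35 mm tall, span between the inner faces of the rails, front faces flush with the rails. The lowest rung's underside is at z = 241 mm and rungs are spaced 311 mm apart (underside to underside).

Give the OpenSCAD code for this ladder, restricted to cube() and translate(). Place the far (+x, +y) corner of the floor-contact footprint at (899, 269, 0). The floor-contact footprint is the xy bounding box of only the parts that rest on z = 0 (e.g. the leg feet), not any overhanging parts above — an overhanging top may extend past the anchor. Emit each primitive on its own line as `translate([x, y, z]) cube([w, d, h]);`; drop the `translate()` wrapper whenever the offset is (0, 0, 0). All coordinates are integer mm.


translate([435, 211, 0]) cube([41, 58, 1937]);
translate([858, 211, 0]) cube([41, 58, 1937]);
translate([476, 211, 241]) cube([382, 58, 35]);
translate([476, 211, 552]) cube([382, 58, 35]);
translate([476, 211, 863]) cube([382, 58, 35]);
translate([476, 211, 1174]) cube([382, 58, 35]);
translate([476, 211, 1485]) cube([382, 58, 35]);
translate([476, 211, 1796]) cube([382, 58, 35]);


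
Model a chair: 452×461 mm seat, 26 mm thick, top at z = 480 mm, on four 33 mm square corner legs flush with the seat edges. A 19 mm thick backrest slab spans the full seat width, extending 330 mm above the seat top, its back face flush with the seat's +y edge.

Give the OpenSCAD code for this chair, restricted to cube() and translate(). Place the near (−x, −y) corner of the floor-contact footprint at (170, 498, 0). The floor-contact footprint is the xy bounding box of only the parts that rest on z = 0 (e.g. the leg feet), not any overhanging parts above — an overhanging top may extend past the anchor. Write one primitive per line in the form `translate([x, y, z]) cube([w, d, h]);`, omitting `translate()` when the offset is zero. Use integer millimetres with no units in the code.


translate([170, 498, 454]) cube([452, 461, 26]);
translate([170, 498, 0]) cube([33, 33, 454]);
translate([589, 498, 0]) cube([33, 33, 454]);
translate([170, 926, 0]) cube([33, 33, 454]);
translate([589, 926, 0]) cube([33, 33, 454]);
translate([170, 940, 480]) cube([452, 19, 330]);


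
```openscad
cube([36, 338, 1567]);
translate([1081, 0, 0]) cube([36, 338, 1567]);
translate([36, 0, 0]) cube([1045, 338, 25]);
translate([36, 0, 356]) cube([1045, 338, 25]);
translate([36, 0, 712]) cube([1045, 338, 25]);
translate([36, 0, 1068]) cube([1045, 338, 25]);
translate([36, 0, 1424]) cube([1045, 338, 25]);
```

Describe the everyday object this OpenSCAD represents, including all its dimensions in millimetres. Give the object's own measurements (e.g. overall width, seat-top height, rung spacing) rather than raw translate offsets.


An open bookshelf. Two side panels, each 36 mm thick, 338 mm deep and 1567 mm tall, stand 1117 mm apart (outside-to-outside). Between them sit 5 shelves, each 25 mm thick and 338 mm deep, spanning the full gap between the sides. The bottom shelf rests on the floor (its underside at z = 0) and the clear gap between one shelf's top and the next shelf's underside is 331 mm.


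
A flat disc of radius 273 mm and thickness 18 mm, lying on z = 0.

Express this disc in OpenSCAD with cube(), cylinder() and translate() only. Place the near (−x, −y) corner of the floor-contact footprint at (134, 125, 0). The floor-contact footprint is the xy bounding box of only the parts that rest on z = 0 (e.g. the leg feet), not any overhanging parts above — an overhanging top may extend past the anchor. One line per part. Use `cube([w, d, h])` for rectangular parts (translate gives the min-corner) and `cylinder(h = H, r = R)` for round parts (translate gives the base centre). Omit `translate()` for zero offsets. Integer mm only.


translate([407, 398, 0]) cylinder(h = 18, r = 273);


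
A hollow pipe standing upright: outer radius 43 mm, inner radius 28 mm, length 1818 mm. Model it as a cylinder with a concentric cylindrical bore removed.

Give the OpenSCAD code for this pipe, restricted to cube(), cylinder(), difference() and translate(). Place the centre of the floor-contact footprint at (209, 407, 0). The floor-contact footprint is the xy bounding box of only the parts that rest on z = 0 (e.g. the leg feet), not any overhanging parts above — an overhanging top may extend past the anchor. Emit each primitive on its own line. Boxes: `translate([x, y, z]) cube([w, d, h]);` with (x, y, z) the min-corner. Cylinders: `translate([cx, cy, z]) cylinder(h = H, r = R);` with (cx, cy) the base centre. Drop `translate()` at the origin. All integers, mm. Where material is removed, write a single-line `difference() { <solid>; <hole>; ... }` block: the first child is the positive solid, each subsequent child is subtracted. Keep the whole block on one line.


difference() { translate([209, 407, 0]) cylinder(h = 1818, r = 43); translate([209, 407, 0]) cylinder(h = 1818, r = 28); }


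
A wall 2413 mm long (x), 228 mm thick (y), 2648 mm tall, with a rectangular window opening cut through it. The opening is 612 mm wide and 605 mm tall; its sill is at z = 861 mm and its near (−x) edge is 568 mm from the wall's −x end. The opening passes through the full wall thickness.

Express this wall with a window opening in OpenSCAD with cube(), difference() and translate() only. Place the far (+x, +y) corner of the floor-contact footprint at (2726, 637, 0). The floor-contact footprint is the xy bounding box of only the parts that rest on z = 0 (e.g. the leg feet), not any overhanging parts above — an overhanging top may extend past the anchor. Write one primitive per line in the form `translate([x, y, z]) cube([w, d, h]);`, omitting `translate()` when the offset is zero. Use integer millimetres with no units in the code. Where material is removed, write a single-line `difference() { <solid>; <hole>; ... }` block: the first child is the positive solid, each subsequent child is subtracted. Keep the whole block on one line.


difference() { translate([313, 409, 0]) cube([2413, 228, 2648]); translate([881, 409, 861]) cube([612, 228, 605]); }


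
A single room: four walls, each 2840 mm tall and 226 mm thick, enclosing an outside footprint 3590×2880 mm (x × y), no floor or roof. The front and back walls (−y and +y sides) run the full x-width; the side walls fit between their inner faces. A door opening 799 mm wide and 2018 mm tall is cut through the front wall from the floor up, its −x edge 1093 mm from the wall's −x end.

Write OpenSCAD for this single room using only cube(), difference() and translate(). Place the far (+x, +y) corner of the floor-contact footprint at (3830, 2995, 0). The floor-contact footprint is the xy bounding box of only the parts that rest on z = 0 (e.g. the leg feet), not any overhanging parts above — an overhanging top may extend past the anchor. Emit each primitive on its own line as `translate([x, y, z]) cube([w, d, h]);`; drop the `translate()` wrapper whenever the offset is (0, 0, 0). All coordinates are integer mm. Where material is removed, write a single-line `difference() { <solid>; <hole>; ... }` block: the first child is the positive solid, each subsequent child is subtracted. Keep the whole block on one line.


difference() { translate([240, 115, 0]) cube([3590, 226, 2840]); translate([1333, 115, 0]) cube([799, 226, 2018]); }
translate([240, 2769, 0]) cube([3590, 226, 2840]);
translate([240, 341, 0]) cube([226, 2428, 2840]);
translate([3604, 341, 0]) cube([226, 2428, 2840]);


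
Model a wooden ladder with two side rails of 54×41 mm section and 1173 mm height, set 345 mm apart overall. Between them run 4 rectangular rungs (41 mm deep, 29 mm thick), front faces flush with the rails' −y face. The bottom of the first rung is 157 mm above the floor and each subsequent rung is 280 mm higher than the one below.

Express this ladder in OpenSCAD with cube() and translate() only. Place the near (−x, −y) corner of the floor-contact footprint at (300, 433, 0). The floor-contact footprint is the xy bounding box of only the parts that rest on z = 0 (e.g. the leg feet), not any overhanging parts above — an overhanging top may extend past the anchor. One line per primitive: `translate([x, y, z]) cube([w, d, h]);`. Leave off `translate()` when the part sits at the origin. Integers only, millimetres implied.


// rung span = 345 - 2*54 = 237
// rung[k] z = 157 + k*280
translate([300, 433, 0]) cube([54, 41, 1173]);
translate([591, 433, 0]) cube([54, 41, 1173]);
translate([354, 433, 157]) cube([237, 41, 29]);
translate([354, 433, 437]) cube([237, 41, 29]);
translate([354, 433, 717]) cube([237, 41, 29]);
translate([354, 433, 997]) cube([237, 41, 29]);


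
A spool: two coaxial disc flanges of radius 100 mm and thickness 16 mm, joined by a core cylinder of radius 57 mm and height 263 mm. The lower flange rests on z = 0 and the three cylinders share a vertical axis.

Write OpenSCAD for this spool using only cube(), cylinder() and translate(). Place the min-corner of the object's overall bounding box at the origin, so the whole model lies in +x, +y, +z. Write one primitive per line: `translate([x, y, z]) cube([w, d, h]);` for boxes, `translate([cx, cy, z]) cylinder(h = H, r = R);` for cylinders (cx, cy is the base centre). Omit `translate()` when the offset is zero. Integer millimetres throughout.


translate([100, 100, 0]) cylinder(h = 16, r = 100);
translate([100, 100, 16]) cylinder(h = 263, r = 57);
translate([100, 100, 279]) cylinder(h = 16, r = 100);


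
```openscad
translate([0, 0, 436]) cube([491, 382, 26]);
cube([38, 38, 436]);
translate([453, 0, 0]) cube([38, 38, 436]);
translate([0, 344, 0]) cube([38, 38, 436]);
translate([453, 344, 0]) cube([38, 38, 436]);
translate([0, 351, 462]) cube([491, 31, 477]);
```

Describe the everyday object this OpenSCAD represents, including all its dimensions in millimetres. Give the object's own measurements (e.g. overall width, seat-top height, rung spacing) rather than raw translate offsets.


A chair. The seat is a 491×382×26 mm slab with its top at z = 462 mm, on four 38×38 mm corner legs (flush with the seat edges, standing on z = 0). A flat backrest 31 mm thick, 477 mm tall, spans the full seat width and rises from the seat top along its +y edge, rear face flush with the rear of the seat.


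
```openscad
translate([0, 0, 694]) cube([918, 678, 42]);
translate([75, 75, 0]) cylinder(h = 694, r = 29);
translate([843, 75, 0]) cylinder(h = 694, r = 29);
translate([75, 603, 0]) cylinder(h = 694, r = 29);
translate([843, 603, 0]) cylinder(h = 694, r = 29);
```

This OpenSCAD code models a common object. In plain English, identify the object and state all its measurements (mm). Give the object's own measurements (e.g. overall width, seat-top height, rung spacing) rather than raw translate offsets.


A rectangular dining table. The top is 918×678×42 mm with its upper surface at z = 736 mm. It stands on four round legs of 58 mm diameter, each leg's bounding box inset 46 mm from the nearest pair of top edges, running from the floor to the underside of the top.


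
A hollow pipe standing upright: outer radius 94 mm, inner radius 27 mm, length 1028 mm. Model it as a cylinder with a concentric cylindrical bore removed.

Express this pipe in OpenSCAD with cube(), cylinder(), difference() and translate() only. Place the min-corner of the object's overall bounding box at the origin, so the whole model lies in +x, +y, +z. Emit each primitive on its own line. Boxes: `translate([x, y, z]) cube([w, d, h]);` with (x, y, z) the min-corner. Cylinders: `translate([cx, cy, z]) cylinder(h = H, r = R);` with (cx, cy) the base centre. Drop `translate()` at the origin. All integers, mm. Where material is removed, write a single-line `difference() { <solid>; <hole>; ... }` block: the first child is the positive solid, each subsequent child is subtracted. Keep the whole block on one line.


difference() { translate([94, 94, 0]) cylinder(h = 1028, r = 94); translate([94, 94, 0]) cylinder(h = 1028, r = 27); }


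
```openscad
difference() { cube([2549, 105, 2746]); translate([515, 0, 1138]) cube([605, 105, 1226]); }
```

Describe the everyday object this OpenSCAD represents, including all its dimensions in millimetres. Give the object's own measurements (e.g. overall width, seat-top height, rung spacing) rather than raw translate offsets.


A wall 2549 mm long (x), 105 mm thick (y), 2746 mm tall, with a rectangular window opening cut through it. The opening is 605 mm wide and 1226 mm tall; its sill is at z = 1138 mm and its near (−x) edge is 515 mm from the wall's −x end. The opening passes through the full wall thickness.


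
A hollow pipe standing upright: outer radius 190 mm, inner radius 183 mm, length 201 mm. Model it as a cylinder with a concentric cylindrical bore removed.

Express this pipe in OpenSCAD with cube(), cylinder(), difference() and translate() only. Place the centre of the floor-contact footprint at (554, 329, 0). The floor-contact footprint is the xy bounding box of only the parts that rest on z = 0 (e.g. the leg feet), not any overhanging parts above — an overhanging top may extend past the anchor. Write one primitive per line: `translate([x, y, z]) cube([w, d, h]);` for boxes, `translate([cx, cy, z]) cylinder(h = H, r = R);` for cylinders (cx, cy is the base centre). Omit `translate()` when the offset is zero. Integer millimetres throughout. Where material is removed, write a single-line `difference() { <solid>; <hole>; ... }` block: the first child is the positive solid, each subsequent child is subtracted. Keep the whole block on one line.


difference() { translate([554, 329, 0]) cylinder(h = 201, r = 190); translate([554, 329, 0]) cylinder(h = 201, r = 183); }


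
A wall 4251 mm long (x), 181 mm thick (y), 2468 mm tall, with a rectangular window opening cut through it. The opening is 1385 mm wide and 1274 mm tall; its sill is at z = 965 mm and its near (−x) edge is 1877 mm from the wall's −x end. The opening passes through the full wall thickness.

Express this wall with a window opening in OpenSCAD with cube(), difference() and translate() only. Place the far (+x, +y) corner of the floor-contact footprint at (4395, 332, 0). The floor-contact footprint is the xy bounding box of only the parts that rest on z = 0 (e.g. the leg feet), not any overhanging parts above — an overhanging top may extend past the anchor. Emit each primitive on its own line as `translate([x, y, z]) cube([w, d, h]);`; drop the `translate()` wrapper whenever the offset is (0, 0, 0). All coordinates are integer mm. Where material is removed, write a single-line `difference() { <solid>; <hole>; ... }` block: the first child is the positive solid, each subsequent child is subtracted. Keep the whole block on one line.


difference() { translate([144, 151, 0]) cube([4251, 181, 2468]); translate([2021, 151, 965]) cube([1385, 181, 1274]); }


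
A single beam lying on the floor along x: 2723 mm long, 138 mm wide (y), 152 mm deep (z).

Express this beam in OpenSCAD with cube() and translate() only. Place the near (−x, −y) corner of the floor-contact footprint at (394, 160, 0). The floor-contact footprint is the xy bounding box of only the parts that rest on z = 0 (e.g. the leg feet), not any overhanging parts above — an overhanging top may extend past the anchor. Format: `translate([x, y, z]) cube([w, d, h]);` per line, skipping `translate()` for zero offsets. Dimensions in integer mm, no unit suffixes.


translate([394, 160, 0]) cube([2723, 138, 152]);


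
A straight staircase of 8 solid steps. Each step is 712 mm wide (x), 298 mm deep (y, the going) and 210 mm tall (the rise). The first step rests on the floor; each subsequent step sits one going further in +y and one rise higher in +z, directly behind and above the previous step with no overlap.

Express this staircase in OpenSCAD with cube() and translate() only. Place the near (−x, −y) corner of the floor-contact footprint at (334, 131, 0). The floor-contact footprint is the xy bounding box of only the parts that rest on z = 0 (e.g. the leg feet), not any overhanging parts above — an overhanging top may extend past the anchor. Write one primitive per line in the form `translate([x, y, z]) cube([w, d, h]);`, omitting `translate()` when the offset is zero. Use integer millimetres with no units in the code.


translate([334, 131, 0]) cube([712, 298, 210]);
translate([334, 429, 210]) cube([712, 298, 210]);
translate([334, 727, 420]) cube([712, 298, 210]);
translate([334, 1025, 630]) cube([712, 298, 210]);
translate([334, 1323, 840]) cube([712, 298, 210]);
translate([334, 1621, 1050]) cube([712, 298, 210]);
translate([334, 1919, 1260]) cube([712, 298, 210]);
translate([334, 2217, 1470]) cube([712, 298, 210]);


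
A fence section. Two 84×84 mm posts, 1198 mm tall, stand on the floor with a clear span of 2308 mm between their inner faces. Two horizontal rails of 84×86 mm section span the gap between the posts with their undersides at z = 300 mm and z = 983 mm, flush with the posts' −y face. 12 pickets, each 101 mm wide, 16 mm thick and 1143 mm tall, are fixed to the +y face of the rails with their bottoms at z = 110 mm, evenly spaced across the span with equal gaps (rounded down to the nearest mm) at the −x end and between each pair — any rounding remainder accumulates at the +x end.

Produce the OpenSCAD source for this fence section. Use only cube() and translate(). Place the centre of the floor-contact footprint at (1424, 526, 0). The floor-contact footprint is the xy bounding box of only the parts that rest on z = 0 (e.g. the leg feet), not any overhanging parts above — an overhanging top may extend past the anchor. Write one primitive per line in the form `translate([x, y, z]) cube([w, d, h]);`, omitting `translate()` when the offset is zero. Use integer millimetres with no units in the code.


translate([186, 484, 0]) cube([84, 84, 1198]);
translate([2578, 484, 0]) cube([84, 84, 1198]);
translate([270, 484, 300]) cube([2308, 84, 86]);
translate([270, 484, 983]) cube([2308, 84, 86]);
translate([354, 568, 110]) cube([101, 16, 1143]);
translate([539, 568, 110]) cube([101, 16, 1143]);
translate([724, 568, 110]) cube([101, 16, 1143]);
translate([909, 568, 110]) cube([101, 16, 1143]);
translate([1094, 568, 110]) cube([101, 16, 1143]);
translate([1279, 568, 110]) cube([101, 16, 1143]);
translate([1464, 568, 110]) cube([101, 16, 1143]);
translate([1649, 568, 110]) cube([101, 16, 1143]);
translate([1834, 568, 110]) cube([101, 16, 1143]);
translate([2019, 568, 110]) cube([101, 16, 1143]);
translate([2204, 568, 110]) cube([101, 16, 1143]);
translate([2389, 568, 110]) cube([101, 16, 1143]);


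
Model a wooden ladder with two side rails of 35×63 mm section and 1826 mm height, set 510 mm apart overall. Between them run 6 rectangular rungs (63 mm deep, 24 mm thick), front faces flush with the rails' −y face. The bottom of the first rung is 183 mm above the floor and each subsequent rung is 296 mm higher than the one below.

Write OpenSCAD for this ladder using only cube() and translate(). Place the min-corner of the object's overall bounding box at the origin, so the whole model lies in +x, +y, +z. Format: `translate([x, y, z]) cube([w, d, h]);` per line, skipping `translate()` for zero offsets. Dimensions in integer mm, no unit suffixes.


cube([35, 63, 1826]);
translate([475, 0, 0]) cube([35, 63, 1826]);
translate([35, 0, 183]) cube([440, 63, 24]);
translate([35, 0, 479]) cube([440, 63, 24]);
translate([35, 0, 775]) cube([440, 63, 24]);
translate([35, 0, 1071]) cube([440, 63, 24]);
translate([35, 0, 1367]) cube([440, 63, 24]);
translate([35, 0, 1663]) cube([440, 63, 24]);


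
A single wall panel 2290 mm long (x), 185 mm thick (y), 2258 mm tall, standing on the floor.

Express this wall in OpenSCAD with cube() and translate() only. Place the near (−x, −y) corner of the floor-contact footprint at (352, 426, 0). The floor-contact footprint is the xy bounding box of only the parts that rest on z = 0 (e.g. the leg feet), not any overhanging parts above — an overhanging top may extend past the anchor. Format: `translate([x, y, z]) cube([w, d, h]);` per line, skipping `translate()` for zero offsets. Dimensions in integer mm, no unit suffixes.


translate([352, 426, 0]) cube([2290, 185, 2258]);


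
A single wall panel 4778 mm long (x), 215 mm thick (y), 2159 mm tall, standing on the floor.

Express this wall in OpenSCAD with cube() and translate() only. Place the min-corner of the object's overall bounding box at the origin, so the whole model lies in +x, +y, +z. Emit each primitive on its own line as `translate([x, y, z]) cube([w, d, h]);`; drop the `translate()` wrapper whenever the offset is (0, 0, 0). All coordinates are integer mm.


cube([4778, 215, 2159]);


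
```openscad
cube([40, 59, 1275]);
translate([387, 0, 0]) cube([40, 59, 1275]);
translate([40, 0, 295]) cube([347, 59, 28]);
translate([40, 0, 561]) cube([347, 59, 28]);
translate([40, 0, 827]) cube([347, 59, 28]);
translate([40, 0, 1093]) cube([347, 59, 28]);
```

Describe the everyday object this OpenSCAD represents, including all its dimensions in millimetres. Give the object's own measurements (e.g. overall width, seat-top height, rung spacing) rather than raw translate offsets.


A straight ladder. Two 40×59 mm vertical rails, 1275 mm tall, stand 427 mm apart (outside-to-outside) with their front faces coplanar on the −y side. 4 rungs, each 59 mm deep and 28 mm tall, span between the inner faces of the rails, front faces flush with the rails. The lowest rung's underside is at z = 295 mm and rungs are spaced 266 mm apart (underside to underside).


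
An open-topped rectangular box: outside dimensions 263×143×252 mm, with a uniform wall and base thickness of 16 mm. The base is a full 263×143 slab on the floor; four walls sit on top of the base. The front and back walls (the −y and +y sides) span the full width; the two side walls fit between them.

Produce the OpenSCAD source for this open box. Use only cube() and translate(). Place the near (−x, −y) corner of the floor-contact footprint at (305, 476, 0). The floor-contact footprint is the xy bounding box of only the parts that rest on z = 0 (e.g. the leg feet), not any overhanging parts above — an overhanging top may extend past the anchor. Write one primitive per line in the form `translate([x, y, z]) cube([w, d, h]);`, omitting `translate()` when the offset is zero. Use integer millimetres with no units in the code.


translate([305, 476, 0]) cube([263, 143, 16]);
translate([305, 476, 16]) cube([263, 16, 236]);
translate([305, 603, 16]) cube([263, 16, 236]);
translate([305, 492, 16]) cube([16, 111, 236]);
translate([552, 492, 16]) cube([16, 111, 236]);


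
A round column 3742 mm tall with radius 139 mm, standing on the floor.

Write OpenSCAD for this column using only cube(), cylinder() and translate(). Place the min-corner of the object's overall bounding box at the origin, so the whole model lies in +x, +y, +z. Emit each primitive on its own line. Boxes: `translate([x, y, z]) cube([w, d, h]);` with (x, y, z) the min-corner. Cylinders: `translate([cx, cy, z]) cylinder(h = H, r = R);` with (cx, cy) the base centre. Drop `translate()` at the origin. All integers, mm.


translate([139, 139, 0]) cylinder(h = 3742, r = 139);


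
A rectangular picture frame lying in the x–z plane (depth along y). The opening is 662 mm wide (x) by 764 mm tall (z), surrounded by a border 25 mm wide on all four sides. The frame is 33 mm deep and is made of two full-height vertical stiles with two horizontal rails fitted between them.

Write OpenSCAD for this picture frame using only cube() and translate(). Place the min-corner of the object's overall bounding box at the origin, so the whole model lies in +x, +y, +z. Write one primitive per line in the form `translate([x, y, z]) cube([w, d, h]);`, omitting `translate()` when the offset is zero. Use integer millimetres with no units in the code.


cube([25, 33, 814]);
translate([687, 0, 0]) cube([25, 33, 814]);
translate([25, 0, 0]) cube([662, 33, 25]);
translate([25, 0, 789]) cube([662, 33, 25]);


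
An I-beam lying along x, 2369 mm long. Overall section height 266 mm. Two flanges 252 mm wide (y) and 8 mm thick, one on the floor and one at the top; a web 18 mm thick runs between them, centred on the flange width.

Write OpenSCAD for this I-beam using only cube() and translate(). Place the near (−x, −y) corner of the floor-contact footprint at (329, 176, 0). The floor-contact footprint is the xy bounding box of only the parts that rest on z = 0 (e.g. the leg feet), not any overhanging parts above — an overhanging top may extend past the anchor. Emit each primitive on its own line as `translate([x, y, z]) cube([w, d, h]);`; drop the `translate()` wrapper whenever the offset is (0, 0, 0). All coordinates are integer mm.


translate([329, 176, 0]) cube([2369, 252, 8]);
translate([329, 293, 8]) cube([2369, 18, 250]);
translate([329, 176, 258]) cube([2369, 252, 8]);


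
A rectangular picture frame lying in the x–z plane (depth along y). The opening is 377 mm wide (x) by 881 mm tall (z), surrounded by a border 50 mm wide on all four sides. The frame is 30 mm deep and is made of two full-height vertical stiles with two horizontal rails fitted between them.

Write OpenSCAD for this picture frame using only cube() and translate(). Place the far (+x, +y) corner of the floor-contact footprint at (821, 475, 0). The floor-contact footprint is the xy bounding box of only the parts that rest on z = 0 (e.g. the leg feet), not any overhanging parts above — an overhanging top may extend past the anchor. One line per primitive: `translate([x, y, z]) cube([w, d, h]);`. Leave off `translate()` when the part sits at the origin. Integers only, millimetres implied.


translate([344, 445, 0]) cube([50, 30, 981]);
translate([771, 445, 0]) cube([50, 30, 981]);
translate([394, 445, 0]) cube([377, 30, 50]);
translate([394, 445, 931]) cube([377, 30, 50]);


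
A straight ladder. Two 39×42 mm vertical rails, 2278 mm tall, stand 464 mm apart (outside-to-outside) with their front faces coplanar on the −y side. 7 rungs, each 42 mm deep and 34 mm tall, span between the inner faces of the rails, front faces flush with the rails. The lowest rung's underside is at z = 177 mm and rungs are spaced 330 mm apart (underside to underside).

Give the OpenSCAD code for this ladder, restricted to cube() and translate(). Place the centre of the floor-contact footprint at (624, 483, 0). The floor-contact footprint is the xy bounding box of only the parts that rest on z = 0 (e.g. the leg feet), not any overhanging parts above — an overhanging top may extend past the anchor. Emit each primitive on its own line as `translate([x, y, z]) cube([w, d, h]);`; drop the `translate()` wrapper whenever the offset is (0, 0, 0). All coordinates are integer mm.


translate([392, 462, 0]) cube([39, 42, 2278]);
translate([817, 462, 0]) cube([39, 42, 2278]);
translate([431, 462, 177]) cube([386, 42, 34]);
translate([431, 462, 507]) cube([386, 42, 34]);
translate([431, 462, 837]) cube([386, 42, 34]);
translate([431, 462, 1167]) cube([386, 42, 34]);
translate([431, 462, 1497]) cube([386, 42, 34]);
translate([431, 462, 1827]) cube([386, 42, 34]);
translate([431, 462, 2157]) cube([386, 42, 34]);


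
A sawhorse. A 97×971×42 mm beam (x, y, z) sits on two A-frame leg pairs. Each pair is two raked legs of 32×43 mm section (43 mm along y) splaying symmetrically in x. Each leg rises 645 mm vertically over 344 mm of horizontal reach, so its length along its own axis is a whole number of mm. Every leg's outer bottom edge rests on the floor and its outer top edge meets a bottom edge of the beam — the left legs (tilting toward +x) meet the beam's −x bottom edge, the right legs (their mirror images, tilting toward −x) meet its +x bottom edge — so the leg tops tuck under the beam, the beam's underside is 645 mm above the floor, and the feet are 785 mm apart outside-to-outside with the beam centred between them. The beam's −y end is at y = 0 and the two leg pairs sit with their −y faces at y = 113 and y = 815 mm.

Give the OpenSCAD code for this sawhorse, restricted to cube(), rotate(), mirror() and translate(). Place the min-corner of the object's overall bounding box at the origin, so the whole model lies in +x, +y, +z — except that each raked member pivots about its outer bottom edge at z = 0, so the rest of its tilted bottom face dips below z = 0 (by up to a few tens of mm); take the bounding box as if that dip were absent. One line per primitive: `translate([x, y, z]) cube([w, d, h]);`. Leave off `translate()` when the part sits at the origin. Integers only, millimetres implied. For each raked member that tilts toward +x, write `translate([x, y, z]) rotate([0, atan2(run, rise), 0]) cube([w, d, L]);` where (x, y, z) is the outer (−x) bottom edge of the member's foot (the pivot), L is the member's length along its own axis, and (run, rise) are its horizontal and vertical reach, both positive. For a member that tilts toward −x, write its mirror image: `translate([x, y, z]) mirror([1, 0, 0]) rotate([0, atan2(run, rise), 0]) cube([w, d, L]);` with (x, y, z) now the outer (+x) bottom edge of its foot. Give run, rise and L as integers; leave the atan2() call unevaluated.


// leg length = √(344² + 645²) = 731
// right-leg outer foot x = 2·344 + 97 = 785
// beam min-corner = (344, 0, 645)
translate([344, 0, 645]) cube([97, 971, 42]);
translate([0, 113, 0]) rotate([0, atan2(344, 645), 0]) cube([32, 43, 731]);
translate([785, 113, 0]) mirror([1, 0, 0]) rotate([0, atan2(344, 645), 0]) cube([32, 43, 731]);
translate([0, 815, 0]) rotate([0, atan2(344, 645), 0]) cube([32, 43, 731]);
translate([785, 815, 0]) mirror([1, 0, 0]) rotate([0, atan2(344, 645), 0]) cube([32, 43, 731]);


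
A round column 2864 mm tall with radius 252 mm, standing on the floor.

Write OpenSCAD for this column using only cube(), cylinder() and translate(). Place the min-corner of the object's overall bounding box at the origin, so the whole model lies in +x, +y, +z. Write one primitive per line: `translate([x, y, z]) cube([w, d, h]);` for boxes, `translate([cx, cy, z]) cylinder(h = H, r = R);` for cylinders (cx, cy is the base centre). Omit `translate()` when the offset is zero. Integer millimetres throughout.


translate([252, 252, 0]) cylinder(h = 2864, r = 252);


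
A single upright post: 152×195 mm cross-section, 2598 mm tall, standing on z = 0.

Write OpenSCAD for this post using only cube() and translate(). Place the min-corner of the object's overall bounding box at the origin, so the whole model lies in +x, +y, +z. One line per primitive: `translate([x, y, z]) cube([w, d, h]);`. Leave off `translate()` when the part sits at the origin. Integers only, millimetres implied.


cube([152, 195, 2598]);


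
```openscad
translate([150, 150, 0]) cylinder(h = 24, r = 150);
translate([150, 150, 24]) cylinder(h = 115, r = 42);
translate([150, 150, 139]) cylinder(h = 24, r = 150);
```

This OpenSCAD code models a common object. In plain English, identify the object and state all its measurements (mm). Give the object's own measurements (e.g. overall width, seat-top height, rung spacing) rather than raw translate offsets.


A spool: two coaxial disc flanges of radius 150 mm and thickness 24 mm, joined by a core cylinder of radius 42 mm and height 115 mm. The lower flange rests on z = 0 and the three cylinders share a vertical axis.


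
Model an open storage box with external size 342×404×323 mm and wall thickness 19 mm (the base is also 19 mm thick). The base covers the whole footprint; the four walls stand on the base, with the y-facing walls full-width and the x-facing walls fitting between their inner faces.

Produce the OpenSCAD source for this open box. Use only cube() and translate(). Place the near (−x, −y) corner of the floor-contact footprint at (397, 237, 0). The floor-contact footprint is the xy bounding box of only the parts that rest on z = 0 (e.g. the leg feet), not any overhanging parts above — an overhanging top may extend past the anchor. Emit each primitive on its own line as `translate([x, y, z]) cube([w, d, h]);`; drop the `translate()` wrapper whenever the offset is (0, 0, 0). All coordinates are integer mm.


translate([397, 237, 0]) cube([342, 404, 19]);
translate([397, 237, 19]) cube([342, 19, 304]);
translate([397, 622, 19]) cube([342, 19, 304]);
translate([397, 256, 19]) cube([19, 366, 304]);
translate([720, 256, 19]) cube([19, 366, 304]);


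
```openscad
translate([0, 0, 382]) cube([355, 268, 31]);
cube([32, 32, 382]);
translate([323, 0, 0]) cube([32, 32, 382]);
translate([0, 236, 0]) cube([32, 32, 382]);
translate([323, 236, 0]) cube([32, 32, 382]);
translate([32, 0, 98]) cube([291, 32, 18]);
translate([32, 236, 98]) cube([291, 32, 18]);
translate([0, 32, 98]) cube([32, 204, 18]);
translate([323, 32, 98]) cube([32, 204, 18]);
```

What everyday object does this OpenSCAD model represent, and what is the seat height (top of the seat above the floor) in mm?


A stool. The seat height is 413 mm.

A 355×268×31 slab at z = 382 on four corner posts — a stool. The seat top is 382 + 31 = 413 mm.


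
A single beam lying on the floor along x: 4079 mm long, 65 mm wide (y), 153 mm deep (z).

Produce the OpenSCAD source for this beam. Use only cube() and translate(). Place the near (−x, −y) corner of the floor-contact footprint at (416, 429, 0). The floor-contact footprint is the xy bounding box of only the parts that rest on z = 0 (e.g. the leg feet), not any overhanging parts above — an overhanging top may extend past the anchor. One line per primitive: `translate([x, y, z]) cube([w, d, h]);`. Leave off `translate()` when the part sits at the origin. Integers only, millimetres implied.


translate([416, 429, 0]) cube([4079, 65, 153]);


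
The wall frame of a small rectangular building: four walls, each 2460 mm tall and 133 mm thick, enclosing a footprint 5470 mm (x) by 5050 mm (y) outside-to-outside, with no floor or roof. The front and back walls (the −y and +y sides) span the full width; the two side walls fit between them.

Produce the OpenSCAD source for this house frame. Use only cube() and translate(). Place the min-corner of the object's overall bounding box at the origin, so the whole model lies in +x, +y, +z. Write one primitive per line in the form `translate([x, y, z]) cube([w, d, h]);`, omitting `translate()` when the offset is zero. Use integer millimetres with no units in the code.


cube([5470, 133, 2460]);
translate([0, 4917, 0]) cube([5470, 133, 2460]);
translate([0, 133, 0]) cube([133, 4784, 2460]);
translate([5337, 133, 0]) cube([133, 4784, 2460]);
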